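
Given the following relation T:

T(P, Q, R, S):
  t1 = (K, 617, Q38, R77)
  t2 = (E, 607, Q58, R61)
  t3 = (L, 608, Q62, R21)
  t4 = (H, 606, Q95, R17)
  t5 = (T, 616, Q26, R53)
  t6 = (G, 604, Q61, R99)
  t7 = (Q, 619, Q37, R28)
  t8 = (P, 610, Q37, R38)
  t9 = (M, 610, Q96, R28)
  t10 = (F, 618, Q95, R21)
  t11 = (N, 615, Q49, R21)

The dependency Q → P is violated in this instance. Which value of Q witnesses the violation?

Q=617: row 1 → P = K ✓
Q=607: row 2 → P = E ✓
Q=608: row 3 → P = L ✓
Q=606: row 4 → P = H ✓
Q=616: row 5 → P = T ✓
Q=604: row 6 → P = G ✓
Q=619: row 7 → P = Q ✓
Q=610: rows 8, 9 → P takes values {P, M} — violation
Q=618: row 10 → P = F ✓
Q=615: row 11 → P = N ✓
The only Q value with inconsistent P is Q=610.

610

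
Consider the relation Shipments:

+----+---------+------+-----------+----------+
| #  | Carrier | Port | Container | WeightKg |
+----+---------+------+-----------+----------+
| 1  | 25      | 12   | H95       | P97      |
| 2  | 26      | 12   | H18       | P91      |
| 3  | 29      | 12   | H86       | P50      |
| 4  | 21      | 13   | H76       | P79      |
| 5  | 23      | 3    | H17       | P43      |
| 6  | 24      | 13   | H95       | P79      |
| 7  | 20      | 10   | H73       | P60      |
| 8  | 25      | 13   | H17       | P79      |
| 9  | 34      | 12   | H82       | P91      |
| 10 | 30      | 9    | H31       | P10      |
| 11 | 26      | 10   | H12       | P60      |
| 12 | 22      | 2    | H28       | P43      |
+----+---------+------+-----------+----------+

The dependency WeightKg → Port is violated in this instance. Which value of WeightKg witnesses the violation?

P43

WeightKg=P97: row 1 → Port = 12 ✓
WeightKg=P91: rows 2, 9 → Port = 12, 12 ✓
WeightKg=P50: row 3 → Port = 12 ✓
WeightKg=P79: rows 4, 6, 8 → Port = 13, 13, 13 ✓
WeightKg=P43: rows 5, 12 → Port takes values {3, 2} — violation
WeightKg=P60: rows 7, 11 → Port = 10, 10 ✓
WeightKg=P10: row 10 → Port = 9 ✓
The only WeightKg value with inconsistent Port is WeightKg=P43.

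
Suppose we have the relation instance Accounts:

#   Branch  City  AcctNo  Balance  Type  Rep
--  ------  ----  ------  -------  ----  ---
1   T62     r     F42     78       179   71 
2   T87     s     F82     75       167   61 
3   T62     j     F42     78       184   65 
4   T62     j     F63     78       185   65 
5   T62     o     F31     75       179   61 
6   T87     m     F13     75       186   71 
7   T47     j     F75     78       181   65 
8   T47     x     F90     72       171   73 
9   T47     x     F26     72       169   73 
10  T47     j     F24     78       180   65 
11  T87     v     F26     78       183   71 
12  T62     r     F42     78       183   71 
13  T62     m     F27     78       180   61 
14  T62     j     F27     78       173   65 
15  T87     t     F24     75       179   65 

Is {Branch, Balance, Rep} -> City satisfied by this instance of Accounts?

(Branch=T62, Balance=78, Rep=71): rows 1, 12 → City = r, r ✓
(Branch=T87, Balance=75, Rep=61): row 2 → City = s ✓
(Branch=T62, Balance=78, Rep=65): rows 3, 4, 14 → City = j, j, j ✓
(Branch=T62, Balance=75, Rep=61): row 5 → City = o ✓
(Branch=T87, Balance=75, Rep=71): row 6 → City = m ✓
(Branch=T47, Balance=78, Rep=65): rows 7, 10 → City = j, j ✓
(Branch=T47, Balance=72, Rep=73): rows 8, 9 → City = x, x ✓
(Branch=T87, Balance=78, Rep=71): row 11 → City = v ✓
(Branch=T62, Balance=78, Rep=61): row 13 → City = m ✓
(Branch=T87, Balance=75, Rep=65): row 15 → City = t ✓
Every {Branch, Balance, Rep} value is associated with a single City value, so {Branch, Balance, Rep} -> City holds.

Yes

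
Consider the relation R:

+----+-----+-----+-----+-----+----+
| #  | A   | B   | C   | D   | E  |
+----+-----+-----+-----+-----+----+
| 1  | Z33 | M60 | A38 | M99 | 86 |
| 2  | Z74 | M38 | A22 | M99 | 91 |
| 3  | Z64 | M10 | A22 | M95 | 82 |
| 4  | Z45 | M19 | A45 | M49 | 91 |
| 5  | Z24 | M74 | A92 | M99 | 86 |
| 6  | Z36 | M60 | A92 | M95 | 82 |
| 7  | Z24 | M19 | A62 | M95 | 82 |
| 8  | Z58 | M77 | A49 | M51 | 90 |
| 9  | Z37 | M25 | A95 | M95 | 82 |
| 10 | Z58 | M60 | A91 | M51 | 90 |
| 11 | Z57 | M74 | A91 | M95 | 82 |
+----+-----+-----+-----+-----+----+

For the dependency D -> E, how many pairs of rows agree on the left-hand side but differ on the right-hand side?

2

D=M99: violating pairs (1,2), (2,5) — 2 pairs.
D=M95: all 5 rows agree on E — 0 pairs.
D=M51: all 2 rows agree on E — 0 pairs.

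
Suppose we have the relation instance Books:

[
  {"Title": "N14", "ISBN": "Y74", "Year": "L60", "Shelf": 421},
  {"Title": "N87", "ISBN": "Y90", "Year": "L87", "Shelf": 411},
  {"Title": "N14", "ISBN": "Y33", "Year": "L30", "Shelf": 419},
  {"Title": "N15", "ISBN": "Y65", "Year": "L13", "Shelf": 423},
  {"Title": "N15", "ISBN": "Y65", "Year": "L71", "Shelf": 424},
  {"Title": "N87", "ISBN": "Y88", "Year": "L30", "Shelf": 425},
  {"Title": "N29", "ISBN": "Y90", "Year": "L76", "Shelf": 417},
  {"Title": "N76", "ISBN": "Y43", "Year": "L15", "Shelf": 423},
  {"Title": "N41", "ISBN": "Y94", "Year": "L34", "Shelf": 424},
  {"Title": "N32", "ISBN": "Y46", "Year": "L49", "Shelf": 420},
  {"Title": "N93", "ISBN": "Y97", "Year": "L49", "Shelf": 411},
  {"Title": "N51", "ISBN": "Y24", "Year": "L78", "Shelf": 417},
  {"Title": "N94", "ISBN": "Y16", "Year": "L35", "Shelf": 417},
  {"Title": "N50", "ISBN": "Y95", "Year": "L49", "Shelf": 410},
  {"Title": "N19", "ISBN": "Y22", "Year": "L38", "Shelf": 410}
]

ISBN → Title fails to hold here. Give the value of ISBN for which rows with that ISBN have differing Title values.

ISBN=Y74: 1 row → Title = N14 ✓
ISBN=Y90: 2 rows → Title takes values {N87, N29} — violation
ISBN=Y33: 1 row → Title = N14 ✓
ISBN=Y65: 2 rows → Title = N15, N15 ✓
ISBN=Y88: 1 row → Title = N87 ✓
ISBN=Y43: 1 row → Title = N76 ✓
ISBN=Y94: 1 row → Title = N41 ✓
ISBN=Y46: 1 row → Title = N32 ✓
ISBN=Y97: 1 row → Title = N93 ✓
ISBN=Y24: 1 row → Title = N51 ✓
ISBN=Y16: 1 row → Title = N94 ✓
ISBN=Y95: 1 row → Title = N50 ✓
ISBN=Y22: 1 row → Title = N19 ✓
The only ISBN value with inconsistent Title is ISBN=Y90.

Y90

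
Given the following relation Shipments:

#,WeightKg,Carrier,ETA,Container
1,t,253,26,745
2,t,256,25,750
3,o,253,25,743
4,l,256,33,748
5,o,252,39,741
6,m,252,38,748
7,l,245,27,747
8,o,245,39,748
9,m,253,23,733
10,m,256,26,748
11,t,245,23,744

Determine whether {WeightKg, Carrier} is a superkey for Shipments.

Yes

All 11 rows have distinct {WeightKg, Carrier} values, so {WeightKg, Carrier} → (all attributes) holds and {WeightKg, Carrier} is a superkey.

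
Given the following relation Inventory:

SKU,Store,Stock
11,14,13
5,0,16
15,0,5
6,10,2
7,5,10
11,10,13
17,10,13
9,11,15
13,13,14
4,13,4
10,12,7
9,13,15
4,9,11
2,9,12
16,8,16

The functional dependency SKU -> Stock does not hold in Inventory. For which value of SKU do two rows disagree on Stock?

4

SKU=11: 2 rows → Stock = 13, 13 ✓
SKU=5: 1 row → Stock = 16 ✓
SKU=15: 1 row → Stock = 5 ✓
SKU=6: 1 row → Stock = 2 ✓
SKU=7: 1 row → Stock = 10 ✓
SKU=17: 1 row → Stock = 13 ✓
SKU=9: 2 rows → Stock = 15, 15 ✓
SKU=13: 1 row → Stock = 14 ✓
SKU=4: 2 rows → Stock takes values {4, 11} — violation
SKU=10: 1 row → Stock = 7 ✓
SKU=2: 1 row → Stock = 12 ✓
SKU=16: 1 row → Stock = 16 ✓
The only SKU value with inconsistent Stock is SKU=4.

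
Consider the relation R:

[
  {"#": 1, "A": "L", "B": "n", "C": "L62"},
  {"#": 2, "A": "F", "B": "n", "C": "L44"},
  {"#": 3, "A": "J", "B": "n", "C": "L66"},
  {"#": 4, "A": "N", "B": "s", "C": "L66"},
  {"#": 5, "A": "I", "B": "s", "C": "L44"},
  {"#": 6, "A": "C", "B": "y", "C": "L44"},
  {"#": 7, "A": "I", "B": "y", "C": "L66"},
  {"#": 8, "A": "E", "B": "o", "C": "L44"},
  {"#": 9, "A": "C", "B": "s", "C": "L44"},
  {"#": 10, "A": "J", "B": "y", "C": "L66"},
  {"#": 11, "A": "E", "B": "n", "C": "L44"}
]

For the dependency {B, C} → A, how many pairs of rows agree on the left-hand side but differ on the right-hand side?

(B=n, C=L44): violating pairs (2,11) — 1 pair.
(B=s, C=L44): violating pairs (5,9) — 1 pair.
(B=y, C=L66): violating pairs (7,10) — 1 pair.

3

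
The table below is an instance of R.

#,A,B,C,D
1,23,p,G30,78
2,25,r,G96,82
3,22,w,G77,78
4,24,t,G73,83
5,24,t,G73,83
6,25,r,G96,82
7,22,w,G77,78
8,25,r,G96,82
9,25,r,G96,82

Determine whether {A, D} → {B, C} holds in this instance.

Yes

(A=23, D=78): row 1 → {B,C} = (p, G30) ✓
(A=25, D=82): rows 2, 6, 8, 9 → {B,C} = (r, G96), (r, G96), (r, G96), (r, G96) ✓
(A=22, D=78): rows 3, 7 → {B,C} = (w, G77), (w, G77) ✓
(A=24, D=83): rows 4, 5 → {B,C} = (t, G73), (t, G73) ✓
Every {A, D} value is associated with a single {B, C} value, so {A, D} → {B, C} holds.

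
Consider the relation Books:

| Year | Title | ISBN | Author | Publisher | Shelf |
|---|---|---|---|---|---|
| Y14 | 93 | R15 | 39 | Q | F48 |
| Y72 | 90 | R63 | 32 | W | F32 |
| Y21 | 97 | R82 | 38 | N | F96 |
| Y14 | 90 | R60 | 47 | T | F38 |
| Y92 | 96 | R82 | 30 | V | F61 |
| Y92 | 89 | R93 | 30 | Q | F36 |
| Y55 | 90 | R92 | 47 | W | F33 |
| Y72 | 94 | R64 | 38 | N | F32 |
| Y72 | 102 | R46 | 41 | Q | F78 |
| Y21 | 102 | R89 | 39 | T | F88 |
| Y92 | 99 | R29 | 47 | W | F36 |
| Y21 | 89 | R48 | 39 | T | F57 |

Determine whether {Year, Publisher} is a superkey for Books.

No

Two distinct rows share (Year=Y21, Publisher=T), so {Year, Publisher} does not determine every attribute — not a superkey.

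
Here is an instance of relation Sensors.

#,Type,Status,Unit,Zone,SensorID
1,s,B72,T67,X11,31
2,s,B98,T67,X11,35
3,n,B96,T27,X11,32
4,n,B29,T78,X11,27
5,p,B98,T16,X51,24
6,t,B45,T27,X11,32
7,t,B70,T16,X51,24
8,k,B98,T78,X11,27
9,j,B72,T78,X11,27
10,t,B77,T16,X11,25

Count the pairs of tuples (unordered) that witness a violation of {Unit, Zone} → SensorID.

(Unit=T67, Zone=X11): violating pairs (1,2) — 1 pair.
(Unit=T27, Zone=X11): all 2 rows agree on SensorID — 0 pairs.
(Unit=T78, Zone=X11): all 3 rows agree on SensorID — 0 pairs.
(Unit=T16, Zone=X51): all 2 rows agree on SensorID — 0 pairs.

1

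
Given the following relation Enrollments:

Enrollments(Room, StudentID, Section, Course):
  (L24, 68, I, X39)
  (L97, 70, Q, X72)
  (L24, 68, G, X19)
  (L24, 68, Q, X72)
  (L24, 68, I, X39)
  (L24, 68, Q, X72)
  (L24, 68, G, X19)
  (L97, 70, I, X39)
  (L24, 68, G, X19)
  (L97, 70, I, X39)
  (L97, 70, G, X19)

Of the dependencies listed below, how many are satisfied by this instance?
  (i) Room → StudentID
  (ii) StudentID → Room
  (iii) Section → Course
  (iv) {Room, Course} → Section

(i) Room → StudentID: every LHS value maps to a single RHS value — holds.
(ii) StudentID → Room: every LHS value maps to a single RHS value — holds.
(iii) Section → Course: every LHS value maps to a single RHS value — holds.
(iv) {Room, Course} → Section: every LHS value maps to a single RHS value — holds.
4 of the 4 dependencies hold.

4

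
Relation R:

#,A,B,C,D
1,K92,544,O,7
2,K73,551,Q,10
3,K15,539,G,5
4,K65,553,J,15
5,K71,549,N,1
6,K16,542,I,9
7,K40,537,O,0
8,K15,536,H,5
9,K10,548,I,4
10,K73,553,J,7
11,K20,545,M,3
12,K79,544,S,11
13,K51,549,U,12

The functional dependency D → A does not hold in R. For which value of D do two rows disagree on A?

7

D=7: rows 1, 10 → A takes values {K92, K73} — violation
D=10: row 2 → A = K73 ✓
D=5: rows 3, 8 → A = K15, K15 ✓
D=15: row 4 → A = K65 ✓
D=1: row 5 → A = K71 ✓
D=9: row 6 → A = K16 ✓
D=0: row 7 → A = K40 ✓
D=4: row 9 → A = K10 ✓
D=3: row 11 → A = K20 ✓
D=11: row 12 → A = K79 ✓
D=12: row 13 → A = K51 ✓
The only D value with inconsistent A is D=7.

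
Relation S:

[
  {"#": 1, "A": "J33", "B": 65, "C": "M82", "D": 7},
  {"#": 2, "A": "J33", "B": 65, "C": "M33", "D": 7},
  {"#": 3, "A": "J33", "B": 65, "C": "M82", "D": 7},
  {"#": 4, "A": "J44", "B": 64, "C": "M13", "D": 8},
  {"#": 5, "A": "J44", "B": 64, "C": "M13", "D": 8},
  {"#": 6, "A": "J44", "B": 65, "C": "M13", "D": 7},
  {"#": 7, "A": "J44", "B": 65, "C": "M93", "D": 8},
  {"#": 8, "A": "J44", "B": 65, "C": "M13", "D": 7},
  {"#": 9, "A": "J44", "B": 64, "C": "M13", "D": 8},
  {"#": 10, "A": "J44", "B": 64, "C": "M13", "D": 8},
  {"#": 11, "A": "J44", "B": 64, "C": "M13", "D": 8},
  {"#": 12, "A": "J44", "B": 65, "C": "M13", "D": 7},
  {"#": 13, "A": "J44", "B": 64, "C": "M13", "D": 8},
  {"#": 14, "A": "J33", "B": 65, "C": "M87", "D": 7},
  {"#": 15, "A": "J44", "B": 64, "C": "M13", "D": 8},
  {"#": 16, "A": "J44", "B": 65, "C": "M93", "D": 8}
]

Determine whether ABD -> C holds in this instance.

(A=J33, B=65, D=7): rows 1, 2, 3, 14 → C takes values {M82, M33, M87} — violation
(A=J44, B=64, D=8): rows 4, 5, 9, 10, 11, 13, 15 → C = M13, M13, M13, M13, M13, M13, M13 ✓
(A=J44, B=65, D=7): rows 6, 8, 12 → C = M13, M13, M13 ✓
(A=J44, B=65, D=8): rows 7, 16 → C = M93, M93 ✓
Two rows agree on ABD but differ on C, so ABD -> C does not hold.

No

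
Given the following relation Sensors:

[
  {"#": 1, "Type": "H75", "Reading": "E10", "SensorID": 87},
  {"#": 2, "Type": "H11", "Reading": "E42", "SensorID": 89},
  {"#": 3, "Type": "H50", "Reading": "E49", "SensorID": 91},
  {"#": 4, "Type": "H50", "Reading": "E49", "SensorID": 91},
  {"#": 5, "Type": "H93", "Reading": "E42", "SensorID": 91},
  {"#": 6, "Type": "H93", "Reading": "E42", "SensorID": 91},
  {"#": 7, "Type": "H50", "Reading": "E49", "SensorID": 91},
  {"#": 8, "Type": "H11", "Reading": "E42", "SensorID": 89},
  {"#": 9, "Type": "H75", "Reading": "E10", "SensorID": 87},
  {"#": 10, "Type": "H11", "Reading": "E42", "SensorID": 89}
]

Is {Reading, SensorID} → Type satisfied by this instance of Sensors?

Yes

(Reading=E10, SensorID=87): rows 1, 9 → Type = H75, H75 ✓
(Reading=E42, SensorID=89): rows 2, 8, 10 → Type = H11, H11, H11 ✓
(Reading=E49, SensorID=91): rows 3, 4, 7 → Type = H50, H50, H50 ✓
(Reading=E42, SensorID=91): rows 5, 6 → Type = H93, H93 ✓
Every {Reading, SensorID} value is associated with a single Type value, so {Reading, SensorID} → Type holds.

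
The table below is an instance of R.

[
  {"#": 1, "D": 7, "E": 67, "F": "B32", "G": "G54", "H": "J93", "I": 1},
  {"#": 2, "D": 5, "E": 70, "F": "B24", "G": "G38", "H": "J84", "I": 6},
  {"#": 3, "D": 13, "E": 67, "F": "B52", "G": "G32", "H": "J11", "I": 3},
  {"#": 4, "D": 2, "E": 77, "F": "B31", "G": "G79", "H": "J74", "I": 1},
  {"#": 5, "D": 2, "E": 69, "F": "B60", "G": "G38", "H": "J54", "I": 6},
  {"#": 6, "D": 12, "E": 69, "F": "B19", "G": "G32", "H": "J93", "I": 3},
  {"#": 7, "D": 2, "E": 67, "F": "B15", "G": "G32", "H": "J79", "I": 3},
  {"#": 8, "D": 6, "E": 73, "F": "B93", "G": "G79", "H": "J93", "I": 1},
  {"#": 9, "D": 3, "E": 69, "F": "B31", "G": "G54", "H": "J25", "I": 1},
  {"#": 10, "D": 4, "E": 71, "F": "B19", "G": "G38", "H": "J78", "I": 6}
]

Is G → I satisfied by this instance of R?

Yes

G=G54: rows 1, 9 → I = 1, 1 ✓
G=G38: rows 2, 5, 10 → I = 6, 6, 6 ✓
G=G32: rows 3, 6, 7 → I = 3, 3, 3 ✓
G=G79: rows 4, 8 → I = 1, 1 ✓
Every G value is associated with a single I value, so G → I holds.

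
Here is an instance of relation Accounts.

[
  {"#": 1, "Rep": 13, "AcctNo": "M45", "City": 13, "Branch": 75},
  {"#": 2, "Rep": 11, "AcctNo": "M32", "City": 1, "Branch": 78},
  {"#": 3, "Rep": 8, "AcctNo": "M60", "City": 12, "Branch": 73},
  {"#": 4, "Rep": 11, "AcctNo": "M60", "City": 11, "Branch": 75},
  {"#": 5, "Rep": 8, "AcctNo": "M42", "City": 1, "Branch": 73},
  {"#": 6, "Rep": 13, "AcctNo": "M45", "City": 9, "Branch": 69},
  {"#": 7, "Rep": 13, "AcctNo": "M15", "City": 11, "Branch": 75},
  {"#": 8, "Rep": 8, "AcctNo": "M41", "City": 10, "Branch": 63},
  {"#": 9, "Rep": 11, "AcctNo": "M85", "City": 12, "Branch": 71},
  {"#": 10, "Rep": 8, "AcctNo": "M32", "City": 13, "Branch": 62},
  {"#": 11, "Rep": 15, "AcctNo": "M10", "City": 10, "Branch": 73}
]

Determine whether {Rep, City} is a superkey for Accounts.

Yes

All 11 rows have distinct {Rep, City} values, so {Rep, City} → (all attributes) holds and {Rep, City} is a superkey.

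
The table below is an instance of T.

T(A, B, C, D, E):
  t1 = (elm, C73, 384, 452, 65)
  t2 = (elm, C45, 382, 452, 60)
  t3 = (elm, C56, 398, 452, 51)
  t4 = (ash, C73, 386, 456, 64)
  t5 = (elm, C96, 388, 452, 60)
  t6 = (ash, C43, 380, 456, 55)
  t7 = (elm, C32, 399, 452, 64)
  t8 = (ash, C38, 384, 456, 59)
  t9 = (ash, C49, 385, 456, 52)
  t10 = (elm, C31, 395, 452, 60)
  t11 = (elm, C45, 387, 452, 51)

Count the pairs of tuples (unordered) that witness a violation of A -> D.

0

A=elm: all 7 rows agree on D — 0 pairs.
A=ash: all 4 rows agree on D — 0 pairs.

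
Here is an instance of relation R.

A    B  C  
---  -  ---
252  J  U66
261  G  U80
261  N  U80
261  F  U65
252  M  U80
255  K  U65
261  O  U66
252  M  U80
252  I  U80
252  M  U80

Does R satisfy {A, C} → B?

(A=252, C=U66): 1 row → B = J ✓
(A=261, C=U80): 2 rows → B takes values {G, N} — violation
(A=261, C=U65): 1 row → B = F ✓
(A=252, C=U80): 4 rows → B takes values {M, I} — violation
(A=255, C=U65): 1 row → B = K ✓
(A=261, C=U66): 1 row → B = O ✓
Two rows agree on {A, C} but differ on B, so {A, C} → B does not hold.

No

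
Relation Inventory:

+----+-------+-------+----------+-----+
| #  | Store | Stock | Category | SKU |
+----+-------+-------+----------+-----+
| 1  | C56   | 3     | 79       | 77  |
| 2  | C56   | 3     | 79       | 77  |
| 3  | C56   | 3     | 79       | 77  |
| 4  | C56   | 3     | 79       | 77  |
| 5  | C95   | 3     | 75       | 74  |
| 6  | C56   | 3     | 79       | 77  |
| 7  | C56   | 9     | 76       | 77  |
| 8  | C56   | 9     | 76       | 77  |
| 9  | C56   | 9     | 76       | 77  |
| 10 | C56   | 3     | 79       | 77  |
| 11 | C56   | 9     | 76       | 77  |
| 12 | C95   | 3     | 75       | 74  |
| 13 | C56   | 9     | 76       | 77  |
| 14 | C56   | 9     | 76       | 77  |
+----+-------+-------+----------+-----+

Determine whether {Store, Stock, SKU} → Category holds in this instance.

Yes

(Store=C56, Stock=3, SKU=77): rows 1, 2, 3, 4, 6, 10 → Category = 79, 79, 79, 79, 79, 79 ✓
(Store=C95, Stock=3, SKU=74): rows 5, 12 → Category = 75, 75 ✓
(Store=C56, Stock=9, SKU=77): rows 7, 8, 9, 11, 13, 14 → Category = 76, 76, 76, 76, 76, 76 ✓
Every {Store, Stock, SKU} value is associated with a single Category value, so {Store, Stock, SKU} → Category holds.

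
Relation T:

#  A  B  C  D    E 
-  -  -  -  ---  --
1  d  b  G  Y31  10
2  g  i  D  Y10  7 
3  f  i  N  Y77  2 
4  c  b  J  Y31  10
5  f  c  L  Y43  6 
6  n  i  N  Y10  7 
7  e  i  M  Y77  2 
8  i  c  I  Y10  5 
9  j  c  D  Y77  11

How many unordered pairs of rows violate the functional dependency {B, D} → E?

(B=b, D=Y31): all 2 rows agree on E — 0 pairs.
(B=i, D=Y10): all 2 rows agree on E — 0 pairs.
(B=i, D=Y77): all 2 rows agree on E — 0 pairs.

0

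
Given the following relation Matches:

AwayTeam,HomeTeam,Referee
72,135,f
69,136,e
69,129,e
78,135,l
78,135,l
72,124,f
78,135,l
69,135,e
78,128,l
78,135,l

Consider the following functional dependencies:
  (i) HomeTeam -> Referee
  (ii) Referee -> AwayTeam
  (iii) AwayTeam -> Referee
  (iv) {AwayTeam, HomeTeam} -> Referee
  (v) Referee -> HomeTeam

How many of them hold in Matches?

(i) HomeTeam -> Referee: HomeTeam=135: 6 rows → Referee takes values {f, l, e} — violation — fails.
(ii) Referee -> AwayTeam: every LHS value maps to a single RHS value — holds.
(iii) AwayTeam -> Referee: every LHS value maps to a single RHS value — holds.
(iv) {AwayTeam, HomeTeam} -> Referee: every LHS value maps to a single RHS value — holds.
(v) Referee -> HomeTeam: Referee=f: 2 rows → HomeTeam takes values {135, 124} — violation; Referee=e: 3 rows → HomeTeam takes values {136, 129, 135} — violation; Referee=l: 5 rows → HomeTeam takes values {135, 128} — violation — fails.
3 of the 5 dependencies hold.

3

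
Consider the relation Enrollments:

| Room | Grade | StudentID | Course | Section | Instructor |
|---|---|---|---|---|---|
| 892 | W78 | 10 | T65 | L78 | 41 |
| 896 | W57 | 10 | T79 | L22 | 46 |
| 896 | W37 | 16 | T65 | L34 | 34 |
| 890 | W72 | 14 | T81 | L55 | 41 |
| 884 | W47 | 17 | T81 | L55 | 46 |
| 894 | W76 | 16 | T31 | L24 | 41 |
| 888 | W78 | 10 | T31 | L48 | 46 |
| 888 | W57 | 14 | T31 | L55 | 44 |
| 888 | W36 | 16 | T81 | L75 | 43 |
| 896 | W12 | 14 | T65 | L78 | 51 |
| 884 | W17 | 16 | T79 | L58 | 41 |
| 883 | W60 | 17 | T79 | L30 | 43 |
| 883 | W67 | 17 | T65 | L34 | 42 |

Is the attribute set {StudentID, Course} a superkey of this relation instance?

All 13 rows have distinct {StudentID, Course} values, so {StudentID, Course} → (all attributes) holds and {StudentID, Course} is a superkey.

Yes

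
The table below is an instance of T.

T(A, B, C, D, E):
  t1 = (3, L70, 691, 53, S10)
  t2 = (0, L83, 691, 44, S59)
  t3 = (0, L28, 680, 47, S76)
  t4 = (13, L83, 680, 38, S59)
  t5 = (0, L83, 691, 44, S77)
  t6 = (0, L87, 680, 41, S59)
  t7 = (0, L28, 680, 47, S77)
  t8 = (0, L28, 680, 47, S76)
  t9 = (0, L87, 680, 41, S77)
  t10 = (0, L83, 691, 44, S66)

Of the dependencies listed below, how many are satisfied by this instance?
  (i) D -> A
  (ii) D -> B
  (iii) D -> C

3

(i) D -> A: every LHS value maps to a single RHS value — holds.
(ii) D -> B: every LHS value maps to a single RHS value — holds.
(iii) D -> C: every LHS value maps to a single RHS value — holds.
3 of the 3 dependencies hold.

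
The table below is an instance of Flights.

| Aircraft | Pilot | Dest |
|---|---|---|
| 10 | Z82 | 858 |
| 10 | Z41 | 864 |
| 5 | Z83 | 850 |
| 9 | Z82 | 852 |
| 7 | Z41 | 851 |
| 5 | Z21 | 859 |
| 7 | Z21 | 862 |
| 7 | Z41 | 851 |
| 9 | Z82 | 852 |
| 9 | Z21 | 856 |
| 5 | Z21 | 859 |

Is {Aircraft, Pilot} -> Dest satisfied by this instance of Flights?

Yes

(Aircraft=10, Pilot=Z82): 1 row → Dest = 858 ✓
(Aircraft=10, Pilot=Z41): 1 row → Dest = 864 ✓
(Aircraft=5, Pilot=Z83): 1 row → Dest = 850 ✓
(Aircraft=9, Pilot=Z82): 2 rows → Dest = 852, 852 ✓
(Aircraft=7, Pilot=Z41): 2 rows → Dest = 851, 851 ✓
(Aircraft=5, Pilot=Z21): 2 rows → Dest = 859, 859 ✓
(Aircraft=7, Pilot=Z21): 1 row → Dest = 862 ✓
(Aircraft=9, Pilot=Z21): 1 row → Dest = 856 ✓
Every {Aircraft, Pilot} value is associated with a single Dest value, so {Aircraft, Pilot} -> Dest holds.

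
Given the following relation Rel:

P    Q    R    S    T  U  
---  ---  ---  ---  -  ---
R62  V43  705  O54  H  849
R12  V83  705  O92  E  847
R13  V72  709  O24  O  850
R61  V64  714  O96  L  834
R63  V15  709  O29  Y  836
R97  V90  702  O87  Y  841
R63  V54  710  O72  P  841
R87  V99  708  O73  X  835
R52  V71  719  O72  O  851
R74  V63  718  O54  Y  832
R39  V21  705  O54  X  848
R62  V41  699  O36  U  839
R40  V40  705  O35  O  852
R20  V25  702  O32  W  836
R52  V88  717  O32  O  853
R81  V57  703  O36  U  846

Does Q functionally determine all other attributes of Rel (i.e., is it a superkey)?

Yes

All 16 rows have distinct Q values, so Q → (all attributes) holds and Q is a superkey.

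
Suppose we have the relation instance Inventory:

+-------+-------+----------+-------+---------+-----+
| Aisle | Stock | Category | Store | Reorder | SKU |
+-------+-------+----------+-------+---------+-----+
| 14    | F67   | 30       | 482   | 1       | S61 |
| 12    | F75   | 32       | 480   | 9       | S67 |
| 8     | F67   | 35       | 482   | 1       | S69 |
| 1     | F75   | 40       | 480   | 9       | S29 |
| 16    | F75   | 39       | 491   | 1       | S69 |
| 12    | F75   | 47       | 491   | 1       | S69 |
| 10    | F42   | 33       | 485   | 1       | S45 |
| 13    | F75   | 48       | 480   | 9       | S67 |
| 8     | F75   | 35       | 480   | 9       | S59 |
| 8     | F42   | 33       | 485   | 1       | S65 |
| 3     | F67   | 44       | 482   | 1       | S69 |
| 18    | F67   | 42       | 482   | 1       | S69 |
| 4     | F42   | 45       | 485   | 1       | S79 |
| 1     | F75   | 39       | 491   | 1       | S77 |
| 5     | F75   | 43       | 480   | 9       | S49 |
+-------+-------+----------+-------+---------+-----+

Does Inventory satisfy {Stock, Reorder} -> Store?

(Stock=F67, Reorder=1): 4 rows → Store = 482, 482, 482, 482 ✓
(Stock=F75, Reorder=9): 5 rows → Store = 480, 480, 480, 480, 480 ✓
(Stock=F75, Reorder=1): 3 rows → Store = 491, 491, 491 ✓
(Stock=F42, Reorder=1): 3 rows → Store = 485, 485, 485 ✓
Every {Stock, Reorder} value is associated with a single Store value, so {Stock, Reorder} -> Store holds.

Yes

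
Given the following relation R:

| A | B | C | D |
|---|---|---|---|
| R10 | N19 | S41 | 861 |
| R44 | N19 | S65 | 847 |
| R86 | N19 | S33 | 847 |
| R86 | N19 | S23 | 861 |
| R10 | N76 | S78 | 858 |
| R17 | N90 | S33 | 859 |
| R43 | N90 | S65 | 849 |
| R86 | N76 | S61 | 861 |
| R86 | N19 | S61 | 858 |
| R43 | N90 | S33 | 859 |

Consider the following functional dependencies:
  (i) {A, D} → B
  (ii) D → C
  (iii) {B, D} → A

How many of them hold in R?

0

(i) {A, D} → B: (A=R86, D=861): 2 rows → B takes values {N19, N76} — violation — fails.
(ii) D → C: D=861: 3 rows → C takes values {S41, S23, S61} — violation; D=847: 2 rows → C takes values {S65, S33} — violation; D=858: 2 rows → C takes values {S78, S61} — violation — fails.
(iii) {B, D} → A: (B=N19, D=861): 2 rows → A takes values {R10, R86} — violation; (B=N19, D=847): 2 rows → A takes values {R44, R86} — violation; (B=N90, D=859): 2 rows → A takes values {R17, R43} — violation — fails.
None of the 3 dependencies hold.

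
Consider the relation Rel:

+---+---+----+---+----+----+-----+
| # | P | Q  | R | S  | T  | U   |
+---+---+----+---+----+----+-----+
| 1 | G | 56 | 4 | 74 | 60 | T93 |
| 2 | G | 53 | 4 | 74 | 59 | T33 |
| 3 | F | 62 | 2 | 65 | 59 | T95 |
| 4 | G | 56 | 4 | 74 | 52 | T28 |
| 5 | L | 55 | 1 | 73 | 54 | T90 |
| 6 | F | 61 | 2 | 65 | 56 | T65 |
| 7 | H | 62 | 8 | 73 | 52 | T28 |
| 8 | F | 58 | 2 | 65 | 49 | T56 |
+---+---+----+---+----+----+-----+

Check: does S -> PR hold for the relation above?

No

S=74: rows 1, 2, 4 → {P,R} = (G, 4), (G, 4), (G, 4) ✓
S=65: rows 3, 6, 8 → {P,R} = (F, 2), (F, 2), (F, 2) ✓
S=73: rows 5, 7 → {P,R} takes values {(L, 1), (H, 8)} — violation
Two rows agree on S but differ on PR, so S -> PR does not hold.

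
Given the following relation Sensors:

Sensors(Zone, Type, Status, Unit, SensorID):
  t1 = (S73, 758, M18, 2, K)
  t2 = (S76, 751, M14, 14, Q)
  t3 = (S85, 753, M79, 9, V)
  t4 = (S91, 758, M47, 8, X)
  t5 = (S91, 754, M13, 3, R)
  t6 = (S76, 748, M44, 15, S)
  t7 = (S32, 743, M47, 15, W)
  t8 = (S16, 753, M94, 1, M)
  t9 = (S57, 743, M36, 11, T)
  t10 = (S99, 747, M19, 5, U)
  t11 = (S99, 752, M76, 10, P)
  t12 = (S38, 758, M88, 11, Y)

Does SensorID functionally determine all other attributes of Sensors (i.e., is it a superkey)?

All 12 rows have distinct SensorID values, so SensorID → (all attributes) holds and SensorID is a superkey.

Yes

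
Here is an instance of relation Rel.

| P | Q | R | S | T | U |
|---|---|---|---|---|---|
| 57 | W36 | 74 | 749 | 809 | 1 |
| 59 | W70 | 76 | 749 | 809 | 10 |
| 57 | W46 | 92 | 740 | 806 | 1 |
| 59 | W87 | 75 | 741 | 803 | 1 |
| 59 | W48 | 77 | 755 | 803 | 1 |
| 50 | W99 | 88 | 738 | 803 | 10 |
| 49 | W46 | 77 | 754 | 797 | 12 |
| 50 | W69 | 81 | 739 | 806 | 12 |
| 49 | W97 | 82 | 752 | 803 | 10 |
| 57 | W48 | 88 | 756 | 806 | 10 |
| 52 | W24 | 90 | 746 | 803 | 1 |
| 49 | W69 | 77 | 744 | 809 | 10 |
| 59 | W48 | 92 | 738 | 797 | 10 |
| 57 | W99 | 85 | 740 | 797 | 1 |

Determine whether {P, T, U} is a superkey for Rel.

No

Two distinct rows share (P=59, T=803, U=1), so {P, T, U} does not determine every attribute — not a superkey.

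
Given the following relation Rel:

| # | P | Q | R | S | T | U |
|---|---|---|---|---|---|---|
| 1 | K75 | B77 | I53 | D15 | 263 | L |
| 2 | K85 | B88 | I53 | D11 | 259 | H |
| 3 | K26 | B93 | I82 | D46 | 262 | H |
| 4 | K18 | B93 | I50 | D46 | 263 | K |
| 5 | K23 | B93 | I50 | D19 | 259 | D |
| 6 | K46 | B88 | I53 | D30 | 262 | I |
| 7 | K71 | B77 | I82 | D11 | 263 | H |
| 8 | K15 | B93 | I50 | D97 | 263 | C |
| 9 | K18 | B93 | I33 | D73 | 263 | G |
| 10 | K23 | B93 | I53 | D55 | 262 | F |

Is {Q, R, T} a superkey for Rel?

No

Rows 4 and 8 have the same {Q, R, T} value (Q=B93, R=I50, T=263) but are distinct tuples, so {Q, R, T} does not determine every attribute — not a superkey.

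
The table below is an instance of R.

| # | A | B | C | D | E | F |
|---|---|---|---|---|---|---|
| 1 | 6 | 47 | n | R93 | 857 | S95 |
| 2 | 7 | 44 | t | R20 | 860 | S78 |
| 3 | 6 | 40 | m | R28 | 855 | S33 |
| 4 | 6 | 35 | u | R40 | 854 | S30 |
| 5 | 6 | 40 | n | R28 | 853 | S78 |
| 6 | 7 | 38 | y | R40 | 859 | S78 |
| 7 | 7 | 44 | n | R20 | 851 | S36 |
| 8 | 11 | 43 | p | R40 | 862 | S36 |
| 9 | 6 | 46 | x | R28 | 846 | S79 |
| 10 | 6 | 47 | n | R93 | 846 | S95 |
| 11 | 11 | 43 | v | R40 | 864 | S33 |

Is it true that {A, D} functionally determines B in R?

(A=6, D=R93): rows 1, 10 → B = 47, 47 ✓
(A=7, D=R20): rows 2, 7 → B = 44, 44 ✓
(A=6, D=R28): rows 3, 5, 9 → B takes values {40, 46} — violation
(A=6, D=R40): row 4 → B = 35 ✓
(A=7, D=R40): row 6 → B = 38 ✓
(A=11, D=R40): rows 8, 11 → B = 43, 43 ✓
Two rows agree on {A, D} but differ on B, so {A, D} -> B does not hold.

No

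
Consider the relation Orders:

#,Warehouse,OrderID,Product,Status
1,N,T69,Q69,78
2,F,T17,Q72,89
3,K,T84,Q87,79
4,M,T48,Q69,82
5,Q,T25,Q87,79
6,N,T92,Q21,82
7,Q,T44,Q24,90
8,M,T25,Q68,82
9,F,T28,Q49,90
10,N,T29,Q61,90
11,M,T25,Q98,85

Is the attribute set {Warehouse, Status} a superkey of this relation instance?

No

Rows 4 and 8 have the same {Warehouse, Status} value (Warehouse=M, Status=82) but are distinct tuples, so {Warehouse, Status} does not determine every attribute — not a superkey.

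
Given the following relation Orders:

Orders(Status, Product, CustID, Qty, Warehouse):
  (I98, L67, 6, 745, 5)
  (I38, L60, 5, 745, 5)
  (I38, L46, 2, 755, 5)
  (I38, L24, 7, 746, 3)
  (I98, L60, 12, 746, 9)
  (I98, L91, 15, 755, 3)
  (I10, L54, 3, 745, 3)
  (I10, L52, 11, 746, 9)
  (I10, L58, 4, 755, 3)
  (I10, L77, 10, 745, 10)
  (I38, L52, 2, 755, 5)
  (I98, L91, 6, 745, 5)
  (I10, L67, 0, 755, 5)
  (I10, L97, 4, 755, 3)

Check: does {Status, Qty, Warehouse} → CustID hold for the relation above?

Yes

(Status=I98, Qty=745, Warehouse=5): 2 rows → CustID = 6, 6 ✓
(Status=I38, Qty=745, Warehouse=5): 1 row → CustID = 5 ✓
(Status=I38, Qty=755, Warehouse=5): 2 rows → CustID = 2, 2 ✓
(Status=I38, Qty=746, Warehouse=3): 1 row → CustID = 7 ✓
(Status=I98, Qty=746, Warehouse=9): 1 row → CustID = 12 ✓
(Status=I98, Qty=755, Warehouse=3): 1 row → CustID = 15 ✓
(Status=I10, Qty=745, Warehouse=3): 1 row → CustID = 3 ✓
(Status=I10, Qty=746, Warehouse=9): 1 row → CustID = 11 ✓
(Status=I10, Qty=755, Warehouse=3): 2 rows → CustID = 4, 4 ✓
(Status=I10, Qty=745, Warehouse=10): 1 row → CustID = 10 ✓
(Status=I10, Qty=755, Warehouse=5): 1 row → CustID = 0 ✓
Every {Status, Qty, Warehouse} value is associated with a single CustID value, so {Status, Qty, Warehouse} → CustID holds.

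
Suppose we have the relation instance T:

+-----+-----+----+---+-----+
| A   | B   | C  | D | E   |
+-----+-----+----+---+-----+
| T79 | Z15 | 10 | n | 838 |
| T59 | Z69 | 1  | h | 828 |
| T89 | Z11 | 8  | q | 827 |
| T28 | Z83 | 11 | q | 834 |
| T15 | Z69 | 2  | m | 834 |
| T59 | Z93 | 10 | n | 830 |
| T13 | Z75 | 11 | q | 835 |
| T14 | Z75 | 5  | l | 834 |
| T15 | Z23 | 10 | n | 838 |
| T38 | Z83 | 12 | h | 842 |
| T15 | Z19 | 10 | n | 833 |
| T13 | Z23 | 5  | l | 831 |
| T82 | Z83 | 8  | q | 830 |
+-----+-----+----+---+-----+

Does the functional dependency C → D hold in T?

Yes

C=10: 4 rows → D = n, n, n, n ✓
C=1: 1 row → D = h ✓
C=8: 2 rows → D = q, q ✓
C=11: 2 rows → D = q, q ✓
C=2: 1 row → D = m ✓
C=5: 2 rows → D = l, l ✓
C=12: 1 row → D = h ✓
Every C value is associated with a single D value, so C → D holds.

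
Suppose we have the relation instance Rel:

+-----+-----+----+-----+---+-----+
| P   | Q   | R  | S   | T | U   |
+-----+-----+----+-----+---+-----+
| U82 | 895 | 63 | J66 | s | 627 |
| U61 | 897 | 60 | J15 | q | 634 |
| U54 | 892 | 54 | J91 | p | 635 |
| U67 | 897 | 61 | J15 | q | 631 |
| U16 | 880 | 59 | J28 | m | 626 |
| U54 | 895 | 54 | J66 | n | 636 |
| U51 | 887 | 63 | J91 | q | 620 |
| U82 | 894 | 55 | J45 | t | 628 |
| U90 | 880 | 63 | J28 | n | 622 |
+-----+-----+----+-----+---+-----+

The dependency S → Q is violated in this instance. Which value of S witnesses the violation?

S=J66: 2 rows → Q = 895, 895 ✓
S=J15: 2 rows → Q = 897, 897 ✓
S=J91: 2 rows → Q takes values {892, 887} — violation
S=J28: 2 rows → Q = 880, 880 ✓
S=J45: 1 row → Q = 894 ✓
The only S value with inconsistent Q is S=J91.

J91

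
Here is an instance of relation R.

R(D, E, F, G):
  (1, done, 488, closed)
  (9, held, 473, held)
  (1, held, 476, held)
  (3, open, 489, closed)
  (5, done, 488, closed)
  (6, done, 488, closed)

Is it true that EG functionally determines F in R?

(E=done, G=closed): 3 rows → F = 488, 488, 488 ✓
(E=held, G=held): 2 rows → F takes values {473, 476} — violation
(E=open, G=closed): 1 row → F = 489 ✓
Two rows agree on EG but differ on F, so EG → F does not hold.

No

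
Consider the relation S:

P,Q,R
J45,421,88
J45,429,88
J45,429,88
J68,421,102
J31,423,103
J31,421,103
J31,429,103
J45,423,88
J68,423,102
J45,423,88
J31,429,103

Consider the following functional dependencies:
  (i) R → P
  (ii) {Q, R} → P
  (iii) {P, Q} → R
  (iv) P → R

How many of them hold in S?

(i) R → P: every LHS value maps to a single RHS value — holds.
(ii) {Q, R} → P: every LHS value maps to a single RHS value — holds.
(iii) {P, Q} → R: every LHS value maps to a single RHS value — holds.
(iv) P → R: every LHS value maps to a single RHS value — holds.
4 of the 4 dependencies hold.

4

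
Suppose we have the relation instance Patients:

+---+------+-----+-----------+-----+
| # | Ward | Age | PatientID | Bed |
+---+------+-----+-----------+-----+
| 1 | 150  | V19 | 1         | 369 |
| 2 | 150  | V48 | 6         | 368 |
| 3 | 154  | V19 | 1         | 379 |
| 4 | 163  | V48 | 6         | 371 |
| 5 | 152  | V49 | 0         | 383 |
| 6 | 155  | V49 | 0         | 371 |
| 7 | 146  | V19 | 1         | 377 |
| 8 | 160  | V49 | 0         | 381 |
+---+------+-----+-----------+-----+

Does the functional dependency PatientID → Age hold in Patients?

Yes

PatientID=1: rows 1, 3, 7 → Age = V19, V19, V19 ✓
PatientID=6: rows 2, 4 → Age = V48, V48 ✓
PatientID=0: rows 5, 6, 8 → Age = V49, V49, V49 ✓
Every PatientID value is associated with a single Age value, so PatientID → Age holds.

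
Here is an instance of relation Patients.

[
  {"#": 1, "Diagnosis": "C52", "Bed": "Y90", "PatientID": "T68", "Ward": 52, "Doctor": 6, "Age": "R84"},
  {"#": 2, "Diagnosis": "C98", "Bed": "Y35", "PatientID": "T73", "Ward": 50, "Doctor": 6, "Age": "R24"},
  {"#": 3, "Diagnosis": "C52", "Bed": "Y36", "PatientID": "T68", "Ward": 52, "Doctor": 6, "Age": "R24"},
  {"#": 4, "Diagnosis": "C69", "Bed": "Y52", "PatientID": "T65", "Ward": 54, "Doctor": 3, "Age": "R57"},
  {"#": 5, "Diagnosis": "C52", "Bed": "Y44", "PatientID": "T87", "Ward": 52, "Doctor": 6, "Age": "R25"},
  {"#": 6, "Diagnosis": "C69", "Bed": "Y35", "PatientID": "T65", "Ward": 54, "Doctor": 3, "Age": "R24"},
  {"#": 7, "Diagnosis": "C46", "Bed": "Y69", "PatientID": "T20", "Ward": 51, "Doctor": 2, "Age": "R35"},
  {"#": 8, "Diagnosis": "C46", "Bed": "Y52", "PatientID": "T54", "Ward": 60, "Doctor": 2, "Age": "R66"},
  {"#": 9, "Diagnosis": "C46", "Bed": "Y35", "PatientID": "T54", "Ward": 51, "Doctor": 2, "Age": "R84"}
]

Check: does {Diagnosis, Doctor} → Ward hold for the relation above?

No

(Diagnosis=C52, Doctor=6): rows 1, 3, 5 → Ward = 52, 52, 52 ✓
(Diagnosis=C98, Doctor=6): row 2 → Ward = 50 ✓
(Diagnosis=C69, Doctor=3): rows 4, 6 → Ward = 54, 54 ✓
(Diagnosis=C46, Doctor=2): rows 7, 8, 9 → Ward takes values {51, 60} — violation
Two rows agree on {Diagnosis, Doctor} but differ on Ward, so {Diagnosis, Doctor} → Ward does not hold.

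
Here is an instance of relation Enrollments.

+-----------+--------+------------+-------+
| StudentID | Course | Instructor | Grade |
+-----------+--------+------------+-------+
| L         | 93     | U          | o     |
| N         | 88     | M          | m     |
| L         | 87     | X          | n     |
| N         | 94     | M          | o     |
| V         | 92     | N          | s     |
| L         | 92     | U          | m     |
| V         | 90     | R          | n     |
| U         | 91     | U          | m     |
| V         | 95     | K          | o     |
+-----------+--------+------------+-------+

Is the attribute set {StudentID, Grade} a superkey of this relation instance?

Yes

All 9 rows have distinct {StudentID, Grade} values, so {StudentID, Grade} → (all attributes) holds and {StudentID, Grade} is a superkey.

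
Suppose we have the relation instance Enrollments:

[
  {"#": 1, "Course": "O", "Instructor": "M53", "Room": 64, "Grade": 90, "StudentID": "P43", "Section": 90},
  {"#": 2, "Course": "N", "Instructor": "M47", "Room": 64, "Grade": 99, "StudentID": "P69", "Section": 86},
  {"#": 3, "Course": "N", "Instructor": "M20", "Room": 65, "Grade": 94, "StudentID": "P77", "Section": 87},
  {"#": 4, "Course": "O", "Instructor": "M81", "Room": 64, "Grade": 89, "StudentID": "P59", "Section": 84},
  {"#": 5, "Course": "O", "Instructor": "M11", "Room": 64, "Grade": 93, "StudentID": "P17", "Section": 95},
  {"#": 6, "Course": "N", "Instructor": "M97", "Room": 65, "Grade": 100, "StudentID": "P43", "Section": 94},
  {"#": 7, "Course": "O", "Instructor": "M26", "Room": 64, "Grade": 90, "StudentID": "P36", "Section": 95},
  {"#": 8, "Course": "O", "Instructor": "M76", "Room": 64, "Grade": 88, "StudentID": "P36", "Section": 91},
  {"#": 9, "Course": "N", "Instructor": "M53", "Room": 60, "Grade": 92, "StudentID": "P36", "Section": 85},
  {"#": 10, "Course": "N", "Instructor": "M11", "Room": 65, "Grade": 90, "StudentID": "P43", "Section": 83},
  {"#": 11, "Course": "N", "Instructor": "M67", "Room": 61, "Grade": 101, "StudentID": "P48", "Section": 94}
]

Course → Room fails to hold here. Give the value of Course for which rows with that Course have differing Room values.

Course=O: rows 1, 4, 5, 7, 8 → Room = 64, 64, 64, 64, 64 ✓
Course=N: rows 2, 3, 6, 9, 10, 11 → Room takes values {64, 65, 60, 61} — violation
The only Course value with inconsistent Room is Course=N.

N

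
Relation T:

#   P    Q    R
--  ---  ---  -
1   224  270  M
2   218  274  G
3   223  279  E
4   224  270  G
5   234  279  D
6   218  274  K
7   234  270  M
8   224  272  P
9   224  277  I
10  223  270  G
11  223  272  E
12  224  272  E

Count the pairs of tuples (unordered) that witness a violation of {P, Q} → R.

3

(P=224, Q=270): violating pairs (1,4) — 1 pair.
(P=218, Q=274): violating pairs (2,6) — 1 pair.
(P=224, Q=272): violating pairs (8,12) — 1 pair.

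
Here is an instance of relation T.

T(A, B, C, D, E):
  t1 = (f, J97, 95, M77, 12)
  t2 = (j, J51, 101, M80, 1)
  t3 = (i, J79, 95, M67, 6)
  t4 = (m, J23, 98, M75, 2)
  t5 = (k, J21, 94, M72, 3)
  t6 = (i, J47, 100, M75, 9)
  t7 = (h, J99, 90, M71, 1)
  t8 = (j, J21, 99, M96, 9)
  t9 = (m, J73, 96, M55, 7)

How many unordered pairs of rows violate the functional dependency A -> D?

A=j: violating pairs (2,8) — 1 pair.
A=i: violating pairs (3,6) — 1 pair.
A=m: violating pairs (4,9) — 1 pair.

3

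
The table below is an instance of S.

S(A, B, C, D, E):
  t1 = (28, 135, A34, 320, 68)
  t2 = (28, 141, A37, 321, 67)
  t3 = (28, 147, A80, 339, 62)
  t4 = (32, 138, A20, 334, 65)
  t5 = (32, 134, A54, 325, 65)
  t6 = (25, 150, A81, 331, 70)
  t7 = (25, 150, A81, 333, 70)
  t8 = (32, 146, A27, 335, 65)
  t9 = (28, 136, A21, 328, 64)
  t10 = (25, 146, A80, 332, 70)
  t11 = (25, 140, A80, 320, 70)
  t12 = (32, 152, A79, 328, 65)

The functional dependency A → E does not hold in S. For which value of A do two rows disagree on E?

28

A=28: rows 1, 2, 3, 9 → E takes values {68, 67, 62, 64} — violation
A=32: rows 4, 5, 8, 12 → E = 65, 65, 65, 65 ✓
A=25: rows 6, 7, 10, 11 → E = 70, 70, 70, 70 ✓
The only A value with inconsistent E is A=28.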